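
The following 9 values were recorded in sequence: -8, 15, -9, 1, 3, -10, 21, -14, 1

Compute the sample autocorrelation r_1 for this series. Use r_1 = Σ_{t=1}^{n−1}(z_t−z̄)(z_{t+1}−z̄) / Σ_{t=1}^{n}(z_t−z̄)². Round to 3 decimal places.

-0.724

Mean z̄ = (-8 + 15 − 9 + 1 + 3 − 10 + 21 − 14 + 1)/9 = 0.0000
Numerator Σ_{t=1}^{8}(z_t−z̄)(z_{t+1}−z̄) = -809.0000
Denominator Σ(z_t−z̄)² = 1118.0000
r_1 = -809.0000 / 1118.0000 = -0.724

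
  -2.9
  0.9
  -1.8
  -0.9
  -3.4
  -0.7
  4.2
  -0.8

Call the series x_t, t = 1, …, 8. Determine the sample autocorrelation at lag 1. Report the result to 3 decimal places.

Mean x̄ = (-2.9 + 0.9 − 1.8 − 0.9 − 3.4 − 0.7 + 4.2 − 0.8)/8 = -0.6750
Deviations from mean: -2.2250, 1.5750, -1.1250, -0.2250, -2.7250, -0.0250, 4.8750, -0.1250
Numerator Σ_{t=1}^{7}(x_t−x̄)(x_{t+1}−x̄) = -5.0731
Denominator Σ(x_t−x̄)² = 39.9550
r_1 = -5.0731 / 39.9550 = -0.127

-0.127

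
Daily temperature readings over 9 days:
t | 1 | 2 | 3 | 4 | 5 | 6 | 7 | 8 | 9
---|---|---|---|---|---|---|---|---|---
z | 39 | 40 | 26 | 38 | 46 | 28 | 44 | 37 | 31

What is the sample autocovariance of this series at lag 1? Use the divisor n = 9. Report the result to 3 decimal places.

Mean z̄ = (39 + 40 + 26 + 38 + 46 + 28 + 44 + 37 + 31)/9 = 36.5556
Σ_{t=1}^{8}(z_t−z̄)(z_{t+1}−z̄) = -173.1975
γ_1 = -173.1975 / 9 = -19.244

-19.244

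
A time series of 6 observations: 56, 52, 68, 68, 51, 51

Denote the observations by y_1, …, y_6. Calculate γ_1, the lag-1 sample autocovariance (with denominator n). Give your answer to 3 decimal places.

Mean ȳ = (56 + 52 + 68 + 68 + 51 + 51)/6 = 57.6667
Deviations: -1.6667, -5.6667, 10.3333, 10.3333, -6.6667, -6.6667
Σ_{t=1}^{5}(y_t−ȳ)(y_{t+1}−ȳ) = 33.2222
γ_1 = 33.2222 / 6 = 5.537

5.537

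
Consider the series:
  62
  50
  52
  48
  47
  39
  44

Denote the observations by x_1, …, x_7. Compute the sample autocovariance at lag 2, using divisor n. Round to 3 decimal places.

Mean x̄ = (62 + 50 + 52 + 48 + 47 + 39 + 44)/7 = 48.8571
Deviations: 13.1429, 1.1429, 3.1429, -0.8571, -1.8571, -9.8571, -4.8571
Σ_{t=1}^{5}(x_t−x̄)(x_{t+2}−x̄) = 51.9592
γ_2 = 51.9592 / 7 = 7.423

7.423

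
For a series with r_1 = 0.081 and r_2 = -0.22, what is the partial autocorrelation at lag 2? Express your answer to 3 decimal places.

φ_{22} = (r_2 − r_1²) / (1 − r_1²)
r_1² = (0.081)² = 0.006561
Numerator = -0.22 − 0.0066 = -0.2266; denominator = 1 − 0.0066 = 0.9934
φ_{22} = -0.2266 / 0.9934 = -0.228

-0.228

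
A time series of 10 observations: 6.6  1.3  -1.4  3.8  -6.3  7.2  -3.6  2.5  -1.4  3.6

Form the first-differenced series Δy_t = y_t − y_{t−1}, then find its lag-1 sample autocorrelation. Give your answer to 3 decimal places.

First differences Δy: -5.3, -2.7, 5.2, -10.1, 13.5, -10.8, 6.1, -3.9, 5.0
Mean of differences = -0.3333
Numerator Σ(Δy_t−Δȳ)(Δy_{t+1}−Δȳ) = -444.5811
Denominator Σ(Δy_t−Δȳ)² = 539.7400
r_1(Δy) = -444.5811 / 539.7400 = -0.824

-0.824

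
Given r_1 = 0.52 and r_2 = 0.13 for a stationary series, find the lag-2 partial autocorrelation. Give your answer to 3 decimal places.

φ_{22} = (r_2 − r_1²) / (1 − r_1²)
r_1² = (0.52)² = 0.2704
Numerator = 0.13 − 0.2704 = -0.1404; denominator = 1 − 0.2704 = 0.7296
φ_{22} = -0.1404 / 0.7296 = -0.192

-0.192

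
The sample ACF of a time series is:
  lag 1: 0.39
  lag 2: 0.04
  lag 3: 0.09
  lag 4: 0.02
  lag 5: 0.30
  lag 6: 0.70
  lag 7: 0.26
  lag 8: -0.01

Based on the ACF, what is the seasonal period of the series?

6

The largest autocorrelation is r_6 = 0.70; the remaining lags stay at or below 0.39. The elevated value at lag 1 (0.39), dropping to 0.04 at lag 2, reflects decaying short-term dependence rather than seasonality.
The dominant spike at lag 6 indicates a seasonal period of 6.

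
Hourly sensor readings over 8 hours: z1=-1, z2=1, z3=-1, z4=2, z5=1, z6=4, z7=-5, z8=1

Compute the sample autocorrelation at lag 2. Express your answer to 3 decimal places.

0.149

Mean z̄ = (-1 + 1 − 1 + 2 + 1 + 4 − 5 + 1)/8 = 0.2500
Σ(z_t−z̄)(z_{t+2}−z̄) = (1.5625) + (1.3125) + (-0.9375) + (6.5625) + (-3.9375) + (2.8125) = 7.3750
Denominator Σ(z_t−z̄)² = 49.5000
r_2 = 7.3750 / 49.5000 = 0.149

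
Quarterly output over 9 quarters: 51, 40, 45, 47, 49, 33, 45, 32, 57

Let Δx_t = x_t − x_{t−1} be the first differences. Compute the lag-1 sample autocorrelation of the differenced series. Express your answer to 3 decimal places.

First differences Δx: -11, 5, 2, 2, -16, 12, -13, 25
Mean of differences = 0.7500
Numerator Σ(Δx_t−Δx̄)(Δx_{t+1}−Δx̄) = -740.5625
Denominator Σ(Δx_t−Δx̄)² = 1343.5000
r_1(Δx) = -740.5625 / 1343.5000 = -0.551

-0.551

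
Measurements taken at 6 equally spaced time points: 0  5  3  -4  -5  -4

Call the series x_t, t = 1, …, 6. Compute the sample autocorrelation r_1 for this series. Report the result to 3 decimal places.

0.478

Mean x̄ = (0 + 5 + 3 − 4 − 5 − 4)/6 = -0.8333
Deviations from mean: 0.8333, 5.8333, 3.8333, -3.1667, -4.1667, -3.1667
Σ(x_t−x̄)(x_{t+1}−x̄) = (4.8611) + (22.3611) + (-12.1389) + (13.1944) + (13.1944) = 41.4722
Denominator Σ(x_t−x̄)² = 86.8333
r_1 = 41.4722 / 86.8333 = 0.478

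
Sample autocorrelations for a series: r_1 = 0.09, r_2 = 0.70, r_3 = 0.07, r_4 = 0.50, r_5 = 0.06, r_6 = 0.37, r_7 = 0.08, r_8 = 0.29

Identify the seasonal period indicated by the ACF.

The largest autocorrelation is r_2 = 0.70, with weaker echoes at lags 4 (0.50), 6 (0.37) and 8 (0.29); the remaining lags stay at or below 0.09.
The dominant spike at lag 2 indicates a seasonal period of 2.

2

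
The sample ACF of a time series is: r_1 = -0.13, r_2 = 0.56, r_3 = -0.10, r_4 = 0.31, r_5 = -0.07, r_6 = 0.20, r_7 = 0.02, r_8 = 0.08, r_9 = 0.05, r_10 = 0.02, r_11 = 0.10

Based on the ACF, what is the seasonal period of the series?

2

The largest autocorrelation is r_2 = 0.56, with weaker echoes at lags 4 (0.31) and 6 (0.20); the remaining lags stay at or below 0.10.
The dominant spike at lag 2 indicates a seasonal period of 2.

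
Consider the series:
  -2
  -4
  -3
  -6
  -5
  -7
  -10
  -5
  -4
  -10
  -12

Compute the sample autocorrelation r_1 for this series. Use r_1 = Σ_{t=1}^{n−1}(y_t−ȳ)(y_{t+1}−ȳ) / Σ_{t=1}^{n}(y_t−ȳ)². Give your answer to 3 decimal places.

0.299

Mean ȳ = (-2 − 4 − 3 − 6 − 5 − 7 − 10 − 5 − 4 − 10 − 12)/11 = -6.1818
Numerator Σ_{t=1}^{10}(y_t−ȳ)(y_{t+1}−ȳ) = 30.9669
Denominator Σ(y_t−ȳ)² = 103.6364
r_1 = 30.9669 / 103.6364 = 0.299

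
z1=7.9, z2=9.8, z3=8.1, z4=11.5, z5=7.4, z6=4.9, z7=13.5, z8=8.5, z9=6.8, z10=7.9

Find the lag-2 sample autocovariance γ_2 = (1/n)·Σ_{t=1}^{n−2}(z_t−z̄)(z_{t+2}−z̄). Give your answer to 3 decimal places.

Mean z̄ = (7.9 + 9.8 + 8.1 + 11.5 + 7.4 + 4.9 + 13.5 + 8.5 + 6.8 + 7.9)/10 = 8.6300
Σ_{t=1}^{8}(z_t−z̄)(z_{t+2}−z̄) = -20.6308
γ_2 = -20.6308 / 10 = -2.063

-2.063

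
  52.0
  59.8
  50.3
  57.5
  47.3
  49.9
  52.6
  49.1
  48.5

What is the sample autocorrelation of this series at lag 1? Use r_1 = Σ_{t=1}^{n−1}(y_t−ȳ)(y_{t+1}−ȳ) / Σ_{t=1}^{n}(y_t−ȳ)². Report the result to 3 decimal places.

Mean ȳ = (52.0 + 59.8 + 50.3 + 57.5 + 47.3 + 49.9 + 52.6 + 49.1 + 48.5)/9 = 51.8889
Numerator Σ_{t=1}^{8}(y_t−ȳ)(y_{t+1}−ȳ) = -31.1746
Denominator Σ(y_t−ȳ)² = 141.3889
r_1 = -31.1746 / 141.3889 = -0.220

-0.220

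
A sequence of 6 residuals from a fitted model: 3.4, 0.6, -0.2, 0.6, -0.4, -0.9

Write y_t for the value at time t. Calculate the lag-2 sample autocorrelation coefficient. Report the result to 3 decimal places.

-0.130

Mean ȳ = (3.4 + 0.6 − 0.2 + 0.6 − 0.4 − 0.9)/6 = 0.5167
Deviations from mean: 2.8833, 0.0833, -0.7167, 0.0833, -0.9167, -1.4167
Σ(y_t−ȳ)(y_{t+2}−ȳ) = (-2.0664) + (0.0069) + (0.6569) + (-0.1181) = -1.5206
Denominator Σ(y_t−ȳ)² = 11.6883
r_2 = -1.5206 / 11.6883 = -0.130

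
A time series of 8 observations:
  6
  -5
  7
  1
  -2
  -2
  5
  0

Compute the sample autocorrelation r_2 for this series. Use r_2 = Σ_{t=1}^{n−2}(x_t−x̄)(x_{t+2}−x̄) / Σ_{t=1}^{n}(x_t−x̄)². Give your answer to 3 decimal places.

Mean x̄ = (6 − 5 + 7 + 1 − 2 − 2 + 5 + 0)/8 = 1.2500
Deviations from mean: 4.7500, -6.2500, 5.7500, -0.2500, -3.2500, -3.2500, 3.7500, -1.2500
Numerator Σ_{t=1}^{6}(x_t−x̄)(x_{t+2}−x̄) = 2.8750
Denominator Σ(x_t−x̄)² = 131.5000
r_2 = 2.8750 / 131.5000 = 0.022

0.022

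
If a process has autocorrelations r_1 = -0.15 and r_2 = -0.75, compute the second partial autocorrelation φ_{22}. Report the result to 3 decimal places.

φ_{22} = (r_2 − r_1²) / (1 − r_1²)
r_1² = (-0.15)² = 0.0225
Numerator = -0.75 − 0.0225 = -0.7725; denominator = 1 − 0.0225 = 0.9775
φ_{22} = -0.7725 / 0.9775 = -0.790

-0.790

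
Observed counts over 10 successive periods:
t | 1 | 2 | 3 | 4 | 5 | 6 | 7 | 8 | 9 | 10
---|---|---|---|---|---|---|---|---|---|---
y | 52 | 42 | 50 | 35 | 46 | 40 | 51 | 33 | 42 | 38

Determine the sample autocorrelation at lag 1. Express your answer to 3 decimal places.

Mean ȳ = (52 + 42 + 50 + 35 + 46 + 40 + 51 + 33 + 42 + 38)/10 = 42.9000
Numerator Σ_{t=1}^{9}(y_t−ȳ)(y_{t+1}−ȳ) = -194.5100
Denominator Σ(y_t−ȳ)² = 402.9000
r_1 = -194.5100 / 402.9000 = -0.483

-0.483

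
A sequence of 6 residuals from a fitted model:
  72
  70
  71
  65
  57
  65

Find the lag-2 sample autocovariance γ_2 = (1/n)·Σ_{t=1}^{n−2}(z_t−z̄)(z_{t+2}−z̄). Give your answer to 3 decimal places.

Mean z̄ = (72 + 70 + 71 + 65 + 57 + 65)/6 = 66.6667
Σ_{t=1}^{4}(z_t−z̄)(z_{t+2}−z̄) = -21.5556
γ_2 = -21.5556 / 6 = -3.593

-3.593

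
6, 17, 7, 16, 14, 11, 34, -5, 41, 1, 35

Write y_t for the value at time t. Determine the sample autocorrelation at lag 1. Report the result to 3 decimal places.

-0.760

Mean ȳ = (6 + 17 + 7 + 16 + 14 + 11 + 34 − 5 + 41 + 1 + 35)/11 = 16.0909
Numerator Σ_{t=1}^{10}(y_t−ȳ)(y_{t+1}−ȳ) = -1661.2810
Denominator Σ(y_t−ȳ)² = 2186.9091
r_1 = -1661.2810 / 2186.9091 = -0.760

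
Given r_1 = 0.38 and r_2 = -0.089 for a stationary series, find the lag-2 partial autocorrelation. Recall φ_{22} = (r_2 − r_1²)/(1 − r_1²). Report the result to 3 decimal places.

-0.273

φ_{22} = (r_2 − r_1²) / (1 − r_1²)
r_1² = (0.38)² = 0.1444
Numerator = -0.089 − 0.1444 = -0.2334; denominator = 1 − 0.1444 = 0.8556
φ_{22} = -0.2334 / 0.8556 = -0.273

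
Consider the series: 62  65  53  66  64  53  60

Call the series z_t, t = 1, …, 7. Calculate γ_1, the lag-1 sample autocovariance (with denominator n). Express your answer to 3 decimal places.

Mean z̄ = (62 + 65 + 53 + 66 + 64 + 53 + 60)/7 = 60.4286
Deviations: 1.5714, 4.5714, -7.4286, 5.5714, 3.5714, -7.4286, -0.4286
Σ_{t=1}^{6}(z_t−z̄)(z_{t+1}−z̄) = -71.6122
γ_1 = -71.6122 / 7 = -10.230

-10.230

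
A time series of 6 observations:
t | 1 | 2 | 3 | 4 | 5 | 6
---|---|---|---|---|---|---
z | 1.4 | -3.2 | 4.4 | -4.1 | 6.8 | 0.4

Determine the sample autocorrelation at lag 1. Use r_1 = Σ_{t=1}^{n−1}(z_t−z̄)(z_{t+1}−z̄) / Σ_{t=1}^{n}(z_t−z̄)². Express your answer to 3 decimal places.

Mean z̄ = (1.4 − 3.2 + 4.4 − 4.1 + 6.8 + 0.4)/6 = 0.9500
Deviations from mean: 0.4500, -4.1500, 3.4500, -5.0500, 5.8500, -0.5500
Σ(z_t−z̄)(z_{t+1}−z̄) = (-1.8675) + (-14.3175) + (-17.4225) + (-29.5425) + (-3.2175) = -66.3675
Denominator Σ(z_t−z̄)² = 89.3550
r_1 = -66.3675 / 89.3550 = -0.743

-0.743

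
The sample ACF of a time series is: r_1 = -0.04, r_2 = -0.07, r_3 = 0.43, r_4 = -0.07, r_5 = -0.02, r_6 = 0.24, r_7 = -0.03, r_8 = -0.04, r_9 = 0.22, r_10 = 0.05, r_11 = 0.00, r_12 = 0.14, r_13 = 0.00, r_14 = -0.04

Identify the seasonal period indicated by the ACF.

The largest autocorrelation is r_3 = 0.43, with weaker echoes at lags 6 (0.24) and 9 (0.22); the remaining lags stay at or below 0.14.
The dominant spike at lag 3 indicates a seasonal period of 3.

3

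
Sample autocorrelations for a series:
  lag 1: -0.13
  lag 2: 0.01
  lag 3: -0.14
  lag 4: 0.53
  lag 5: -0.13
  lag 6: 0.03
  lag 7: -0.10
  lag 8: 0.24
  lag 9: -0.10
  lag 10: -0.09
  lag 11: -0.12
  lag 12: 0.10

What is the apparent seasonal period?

4

The largest autocorrelation is r_4 = 0.53, with a weaker echo at lag 8 (0.24); the remaining lags stay at or below 0.10.
The dominant spike at lag 4 indicates a seasonal period of 4.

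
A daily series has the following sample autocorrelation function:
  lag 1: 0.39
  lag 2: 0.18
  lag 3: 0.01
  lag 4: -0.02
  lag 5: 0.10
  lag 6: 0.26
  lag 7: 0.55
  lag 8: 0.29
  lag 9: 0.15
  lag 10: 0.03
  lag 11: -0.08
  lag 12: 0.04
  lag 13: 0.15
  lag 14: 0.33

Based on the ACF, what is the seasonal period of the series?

7

The largest autocorrelation is r_7 = 0.55; the remaining lags stay at or below 0.39. The elevated value at lag 1 (0.39), dropping to 0.18 at lag 2, reflects decaying short-term dependence rather than seasonality.
The dominant spike at lag 7 indicates a seasonal period of 7.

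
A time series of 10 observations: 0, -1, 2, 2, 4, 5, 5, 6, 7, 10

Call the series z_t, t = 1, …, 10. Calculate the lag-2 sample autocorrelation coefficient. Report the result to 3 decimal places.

Mean z̄ = (0 − 1 + 2 + 2 + 4 + 5 + 5 + 6 + 7 + 10)/10 = 4.0000
Numerator Σ_{t=1}^{8}(z_t−z̄)(z_{t+2}−z̄) = 33.0000
Denominator Σ(z_t−z̄)² = 100.0000
r_2 = 33.0000 / 100.0000 = 0.330

0.330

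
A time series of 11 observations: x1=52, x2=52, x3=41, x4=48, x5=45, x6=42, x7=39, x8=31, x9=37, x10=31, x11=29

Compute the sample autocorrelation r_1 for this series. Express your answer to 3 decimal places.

Mean x̄ = (52 + 52 + 41 + 48 + 45 + 42 + 39 + 31 + 37 + 31 + 29)/11 = 40.6364
Numerator Σ_{t=1}^{10}(x_t−x̄)(x_{t+1}−x̄) = 369.7769
Denominator Σ(x_t−x̄)² = 670.5455
r_1 = 369.7769 / 670.5455 = 0.551

0.551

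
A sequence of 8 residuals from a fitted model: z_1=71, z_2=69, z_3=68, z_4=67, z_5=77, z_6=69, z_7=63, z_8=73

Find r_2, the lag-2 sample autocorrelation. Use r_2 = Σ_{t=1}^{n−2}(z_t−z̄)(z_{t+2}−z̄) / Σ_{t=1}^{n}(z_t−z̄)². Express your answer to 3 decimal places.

Mean z̄ = (71 + 69 + 68 + 67 + 77 + 69 + 63 + 73)/8 = 69.6250
Deviations from mean: 1.3750, -0.6250, -1.6250, -2.6250, 7.3750, -0.6250, -6.6250, 3.3750
Σ(z_t−z̄)(z_{t+2}−z̄) = (-2.2344) + (1.6406) + (-11.9844) + (1.6406) + (-48.8594) + (-2.1094) = -61.9063
Denominator Σ(z_t−z̄)² = 121.8750
r_2 = -61.9063 / 121.8750 = -0.508

-0.508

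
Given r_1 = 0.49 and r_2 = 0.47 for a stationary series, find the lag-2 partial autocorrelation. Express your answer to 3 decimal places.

0.303

φ_{22} = (r_2 − r_1²) / (1 − r_1²)
r_1² = (0.49)² = 0.2401
Numerator = 0.47 − 0.2401 = 0.2299; denominator = 1 − 0.2401 = 0.7599
φ_{22} = 0.2299 / 0.7599 = 0.303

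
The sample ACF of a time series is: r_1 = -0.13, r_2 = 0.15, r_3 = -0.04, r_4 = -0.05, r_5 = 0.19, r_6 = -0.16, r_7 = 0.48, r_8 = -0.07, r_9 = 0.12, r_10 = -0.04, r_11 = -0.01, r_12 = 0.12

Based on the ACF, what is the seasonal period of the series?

7

The largest autocorrelation is r_7 = 0.48; the remaining lags stay at or below 0.19.
The dominant spike at lag 7 indicates a seasonal period of 7.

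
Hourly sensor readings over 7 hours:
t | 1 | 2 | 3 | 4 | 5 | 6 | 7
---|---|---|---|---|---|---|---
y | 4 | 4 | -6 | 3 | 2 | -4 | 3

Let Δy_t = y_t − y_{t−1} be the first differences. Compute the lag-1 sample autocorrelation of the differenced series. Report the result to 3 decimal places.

-0.511

First differences Δy: 0, -10, 9, -1, -6, 7
Mean of differences = -0.1667
Numerator Σ(Δy_t−Δȳ)(Δy_{t+1}−Δȳ) = -136.3611
Denominator Σ(Δy_t−Δȳ)² = 266.8333
r_1(Δy) = -136.3611 / 266.8333 = -0.511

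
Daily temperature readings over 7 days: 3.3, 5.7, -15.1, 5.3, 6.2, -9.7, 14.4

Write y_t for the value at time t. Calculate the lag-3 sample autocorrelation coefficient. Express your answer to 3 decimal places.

Mean ȳ = (3.3 + 5.7 − 15.1 + 5.3 + 6.2 − 9.7 + 14.4)/7 = 1.4429
Deviations from mean: 1.8571, 4.2571, -16.5429, 3.8571, 4.7571, -11.1429, 12.9571
Numerator Σ_{t=1}^{4}(y_t−ȳ)(y_{t+3}−ȳ) = 261.7273
Denominator Σ(y_t−ȳ)² = 624.7971
r_3 = 261.7273 / 624.7971 = 0.419

0.419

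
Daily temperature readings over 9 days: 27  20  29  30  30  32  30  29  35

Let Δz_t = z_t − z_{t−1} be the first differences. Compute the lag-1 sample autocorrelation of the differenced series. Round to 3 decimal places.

First differences Δz: -7, 9, 1, 0, 2, -2, -1, 6
Mean of differences = 1.0000
Numerator Σ(Δz_t−Δz̄)(Δz_{t+1}−Δz̄) = -72.0000
Denominator Σ(Δz_t−Δz̄)² = 168.0000
r_1(Δz) = -72.0000 / 168.0000 = -0.429

-0.429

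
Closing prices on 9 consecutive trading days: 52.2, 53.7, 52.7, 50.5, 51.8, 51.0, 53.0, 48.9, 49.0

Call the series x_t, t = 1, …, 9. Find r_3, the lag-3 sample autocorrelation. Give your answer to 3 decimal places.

-0.076

Mean x̄ = (52.2 + 53.7 + 52.7 + 50.5 + 51.8 + 51.0 + 53.0 + 48.9 + 49.0)/9 = 51.4222
Σ(x_t−x̄)(x_{t+3}−x̄) = (-0.7173) + (0.8605) + (-0.5395) + (-1.4551) + (-0.9528) + (1.0227) = -1.7815
Denominator Σ(x_t−x̄)² = 23.3156
r_3 = -1.7815 / 23.3156 = -0.076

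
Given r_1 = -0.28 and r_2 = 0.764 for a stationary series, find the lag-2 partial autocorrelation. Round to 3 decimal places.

0.744

φ_{22} = (r_2 − r_1²) / (1 − r_1²)
r_1² = (-0.28)² = 0.0784
Numerator = 0.764 − 0.0784 = 0.6856; denominator = 1 − 0.0784 = 0.9216
φ_{22} = 0.6856 / 0.9216 = 0.744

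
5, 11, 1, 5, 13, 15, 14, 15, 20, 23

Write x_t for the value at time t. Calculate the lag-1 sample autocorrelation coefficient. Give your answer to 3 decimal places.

Mean x̄ = (5 + 11 + 1 + 5 + 13 + 15 + 14 + 15 + 20 + 23)/10 = 12.2000
Numerator Σ_{t=1}^{9}(x_t−x̄)(x_{t+1}−x̄) = 215.3600
Denominator Σ(x_t−x̄)² = 427.6000
r_1 = 215.3600 / 427.6000 = 0.504

0.504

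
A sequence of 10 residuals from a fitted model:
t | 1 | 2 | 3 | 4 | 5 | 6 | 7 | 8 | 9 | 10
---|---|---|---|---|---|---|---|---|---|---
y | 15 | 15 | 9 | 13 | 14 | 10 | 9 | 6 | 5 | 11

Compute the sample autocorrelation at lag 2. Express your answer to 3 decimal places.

Mean ȳ = (15 + 15 + 9 + 13 + 14 + 10 + 9 + 6 + 5 + 11)/10 = 10.7000
Numerator Σ_{t=1}^{8}(y_t−ȳ)(y_{t+2}−ȳ) = 1.3200
Denominator Σ(y_t−ȳ)² = 114.1000
r_2 = 1.3200 / 114.1000 = 0.012

0.012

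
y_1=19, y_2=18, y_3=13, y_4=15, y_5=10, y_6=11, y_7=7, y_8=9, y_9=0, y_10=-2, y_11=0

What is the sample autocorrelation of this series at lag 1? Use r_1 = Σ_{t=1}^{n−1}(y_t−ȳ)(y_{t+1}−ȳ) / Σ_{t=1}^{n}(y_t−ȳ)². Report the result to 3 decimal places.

Mean ȳ = (19 + 18 + 13 + 15 + 10 + 11 + 7 + 9 + 0 − 2 + 0)/11 = 9.0909
Numerator Σ_{t=1}^{10}(y_t−ȳ)(y_{t+1}−ȳ) = 351.9917
Denominator Σ(y_t−ȳ)² = 524.9091
r_1 = 351.9917 / 524.9091 = 0.671

0.671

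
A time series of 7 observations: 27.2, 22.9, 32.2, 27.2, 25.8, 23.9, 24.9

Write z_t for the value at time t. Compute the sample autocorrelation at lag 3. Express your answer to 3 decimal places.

-0.231

Mean z̄ = (27.2 + 22.9 + 32.2 + 27.2 + 25.8 + 23.9 + 24.9)/7 = 26.3000
Deviations from mean: 0.9000, -3.4000, 5.9000, 0.9000, -0.5000, -2.4000, -1.4000
Numerator Σ_{t=1}^{4}(z_t−z̄)(z_{t+3}−z̄) = -12.9100
Denominator Σ(z_t−z̄)² = 55.9600
r_3 = -12.9100 / 55.9600 = -0.231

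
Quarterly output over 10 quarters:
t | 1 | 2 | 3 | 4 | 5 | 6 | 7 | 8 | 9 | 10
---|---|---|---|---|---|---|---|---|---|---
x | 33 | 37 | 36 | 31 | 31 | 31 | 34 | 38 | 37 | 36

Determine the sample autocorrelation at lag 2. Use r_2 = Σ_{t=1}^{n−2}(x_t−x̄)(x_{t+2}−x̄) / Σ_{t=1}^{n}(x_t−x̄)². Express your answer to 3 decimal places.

-0.163

Mean x̄ = (33 + 37 + 36 + 31 + 31 + 31 + 34 + 38 + 37 + 36)/10 = 34.4000
Numerator Σ_{t=1}^{8}(x_t−x̄)(x_{t+2}−x̄) = -11.1200
Denominator Σ(x_t−x̄)² = 68.4000
r_2 = -11.1200 / 68.4000 = -0.163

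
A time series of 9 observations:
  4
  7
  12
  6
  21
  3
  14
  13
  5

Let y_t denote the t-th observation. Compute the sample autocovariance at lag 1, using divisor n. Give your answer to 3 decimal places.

-16.108

Mean ȳ = (4 + 7 + 12 + 6 + 21 + 3 + 14 + 13 + 5)/9 = 9.4444
Σ_{t=1}^{8}(y_t−ȳ)(y_{t+1}−ȳ) = -144.9753
γ_1 = -144.9753 / 9 = -16.108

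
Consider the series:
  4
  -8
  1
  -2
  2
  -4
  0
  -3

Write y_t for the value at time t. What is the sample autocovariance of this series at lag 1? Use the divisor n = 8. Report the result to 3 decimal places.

Mean ȳ = (4 − 8 + 1 − 2 + 2 − 4 + 0 − 3)/8 = -1.2500
Deviations: 5.2500, -6.7500, 2.2500, -0.7500, 3.2500, -2.7500, 1.2500, -1.7500
Σ_{t=1}^{7}(y_t−ȳ)(y_{t+1}−ȳ) = -69.3125
γ_1 = -69.3125 / 8 = -8.664

-8.664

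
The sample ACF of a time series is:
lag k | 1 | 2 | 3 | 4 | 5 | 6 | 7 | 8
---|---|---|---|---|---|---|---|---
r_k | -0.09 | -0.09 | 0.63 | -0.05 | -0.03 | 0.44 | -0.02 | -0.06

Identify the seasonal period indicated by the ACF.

The largest autocorrelation is r_3 = 0.63, with a weaker echo at lag 6 (0.44); the remaining lags stay at or below -0.02.
The dominant spike at lag 3 indicates a seasonal period of 3.

3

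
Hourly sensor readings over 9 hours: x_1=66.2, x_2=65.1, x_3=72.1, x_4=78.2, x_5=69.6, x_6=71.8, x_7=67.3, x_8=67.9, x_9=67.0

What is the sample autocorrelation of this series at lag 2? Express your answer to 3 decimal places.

-0.187

Mean x̄ = (66.2 + 65.1 + 72.1 + 78.2 + 69.6 + 71.8 + 67.3 + 67.9 + 67.0)/9 = 69.4667
Numerator Σ_{t=1}^{7}(x_t−x̄)(x_{t+2}−x̄) = -24.6089
Denominator Σ(x_t−x̄)² = 131.6400
r_2 = -24.6089 / 131.6400 = -0.187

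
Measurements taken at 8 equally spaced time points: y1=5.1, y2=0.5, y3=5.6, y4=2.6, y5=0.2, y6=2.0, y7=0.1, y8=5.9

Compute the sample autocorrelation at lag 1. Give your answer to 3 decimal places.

-0.379

Mean ȳ = (5.1 + 0.5 + 5.6 + 2.6 + 0.2 + 2.0 + 0.1 + 5.9)/8 = 2.7500
Deviations from mean: 2.3500, -2.2500, 2.8500, -0.1500, -2.5500, -0.7500, -2.6500, 3.1500
Numerator Σ_{t=1}^{7}(y_t−ȳ)(y_{t+1}−ȳ) = -16.1925
Denominator Σ(y_t−ȳ)² = 42.7400
r_1 = -16.1925 / 42.7400 = -0.379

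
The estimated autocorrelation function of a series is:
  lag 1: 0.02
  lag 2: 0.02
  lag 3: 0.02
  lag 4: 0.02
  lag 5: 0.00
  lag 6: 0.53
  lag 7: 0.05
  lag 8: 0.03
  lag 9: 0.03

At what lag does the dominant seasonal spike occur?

6

The largest autocorrelation is r_6 = 0.53; the remaining lags stay at or below 0.05.
The dominant spike at lag 6 indicates a seasonal period of 6.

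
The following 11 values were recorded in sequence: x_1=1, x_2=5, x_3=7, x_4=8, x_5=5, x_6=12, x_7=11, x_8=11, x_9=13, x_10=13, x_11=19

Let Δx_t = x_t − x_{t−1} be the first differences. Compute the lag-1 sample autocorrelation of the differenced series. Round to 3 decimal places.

-0.441

First differences Δx: 4, 2, 1, -3, 7, -1, 0, 2, 0, 6
Mean of differences = 1.8000
Numerator Σ(Δx_t−Δx̄)(Δx_{t+1}−Δx̄) = -38.6400
Denominator Σ(Δx_t−Δx̄)² = 87.6000
r_1(Δx) = -38.6400 / 87.6000 = -0.441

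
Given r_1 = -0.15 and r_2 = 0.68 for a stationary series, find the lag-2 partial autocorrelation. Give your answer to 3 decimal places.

0.673

φ_{22} = (r_2 − r_1²) / (1 − r_1²)
r_1² = (-0.15)² = 0.0225
Numerator = 0.68 − 0.0225 = 0.6575; denominator = 1 − 0.0225 = 0.9775
φ_{22} = 0.6575 / 0.9775 = 0.673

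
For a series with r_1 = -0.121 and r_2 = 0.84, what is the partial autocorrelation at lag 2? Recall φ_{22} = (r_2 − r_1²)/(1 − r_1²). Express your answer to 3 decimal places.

0.838

φ_{22} = (r_2 − r_1²) / (1 − r_1²)
r_1² = (-0.121)² = 0.014641
Numerator = 0.84 − 0.0146 = 0.8254; denominator = 1 − 0.0146 = 0.9854
φ_{22} = 0.8254 / 0.9854 = 0.838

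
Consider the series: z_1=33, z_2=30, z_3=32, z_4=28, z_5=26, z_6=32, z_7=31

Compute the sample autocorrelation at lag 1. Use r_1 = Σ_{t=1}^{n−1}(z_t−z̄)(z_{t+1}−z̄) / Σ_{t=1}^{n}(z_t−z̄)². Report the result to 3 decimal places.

-0.040

Mean z̄ = (33 + 30 + 32 + 28 + 26 + 32 + 31)/7 = 30.2857
Deviations from mean: 2.7143, -0.2857, 1.7143, -2.2857, -4.2857, 1.7143, 0.7143
Σ(z_t−z̄)(z_{t+1}−z̄) = (-0.7755) + (-0.4898) + (-3.9184) + (9.7959) + (-7.3469) + (1.2245) = -1.5102
Denominator Σ(z_t−z̄)² = 37.4286
r_1 = -1.5102 / 37.4286 = -0.040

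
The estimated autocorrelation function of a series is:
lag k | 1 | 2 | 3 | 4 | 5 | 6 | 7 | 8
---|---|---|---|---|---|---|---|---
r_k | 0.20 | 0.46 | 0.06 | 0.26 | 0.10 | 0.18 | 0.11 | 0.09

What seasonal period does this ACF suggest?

The largest autocorrelation is r_2 = 0.46, with a weaker echo at lag 4 (0.26); the remaining lags stay at or below 0.20.
The dominant spike at lag 2 indicates a seasonal period of 2.

2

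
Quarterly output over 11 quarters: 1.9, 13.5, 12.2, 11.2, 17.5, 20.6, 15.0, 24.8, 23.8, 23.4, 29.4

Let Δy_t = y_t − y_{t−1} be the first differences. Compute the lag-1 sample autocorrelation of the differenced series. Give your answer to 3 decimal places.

-0.433

First differences Δy: 11.6, -1.3, -1.0, 6.3, 3.1, -5.6, 9.8, -1.0, -0.4, 6.0
Mean of differences = 2.7500
Numerator Σ(Δy_t−Δȳ)(Δy_{t+1}−Δȳ) = -119.3775
Denominator Σ(Δy_t−Δȳ)² = 275.4850
r_1(Δy) = -119.3775 / 275.4850 = -0.433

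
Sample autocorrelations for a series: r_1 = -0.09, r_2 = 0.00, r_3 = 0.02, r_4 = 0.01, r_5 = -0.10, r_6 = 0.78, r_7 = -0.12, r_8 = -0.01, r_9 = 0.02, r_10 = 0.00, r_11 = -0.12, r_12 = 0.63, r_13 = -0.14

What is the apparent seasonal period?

The largest autocorrelation is r_6 = 0.78, with a weaker echo at lag 12 (0.63); the remaining lags stay at or below 0.02.
The dominant spike at lag 6 indicates a seasonal period of 6.

6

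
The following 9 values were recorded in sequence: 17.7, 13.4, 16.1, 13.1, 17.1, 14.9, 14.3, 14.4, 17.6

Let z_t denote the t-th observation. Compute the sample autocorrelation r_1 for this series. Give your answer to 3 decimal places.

Mean z̄ = (17.7 + 13.4 + 16.1 + 13.1 + 17.1 + 14.9 + 14.3 + 14.4 + 17.6)/9 = 15.4000
Numerator Σ_{t=1}^{8}(z_t−z̄)(z_{t+1}−z̄) = -12.9200
Denominator Σ(z_t−z̄)² = 25.2600
r_1 = -12.9200 / 25.2600 = -0.511

-0.511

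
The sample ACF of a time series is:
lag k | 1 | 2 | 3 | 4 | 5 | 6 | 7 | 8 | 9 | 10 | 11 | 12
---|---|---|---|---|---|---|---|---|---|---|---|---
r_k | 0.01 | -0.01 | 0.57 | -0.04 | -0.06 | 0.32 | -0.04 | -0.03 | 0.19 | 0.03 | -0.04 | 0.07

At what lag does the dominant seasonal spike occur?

The largest autocorrelation is r_3 = 0.57, with weaker echoes at lags 6 (0.32) and 9 (0.19); the remaining lags stay at or below 0.07.
The dominant spike at lag 3 indicates a seasonal period of 3.

3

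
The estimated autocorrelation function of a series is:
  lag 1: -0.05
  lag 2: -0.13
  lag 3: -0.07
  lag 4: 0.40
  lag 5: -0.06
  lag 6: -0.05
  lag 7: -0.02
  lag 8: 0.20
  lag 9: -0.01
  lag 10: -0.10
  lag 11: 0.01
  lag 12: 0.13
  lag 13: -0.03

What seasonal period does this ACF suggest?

The largest autocorrelation is r_4 = 0.40, with a weaker echo at lag 8 (0.20); the remaining lags stay at or below 0.13.
The dominant spike at lag 4 indicates a seasonal period of 4.

4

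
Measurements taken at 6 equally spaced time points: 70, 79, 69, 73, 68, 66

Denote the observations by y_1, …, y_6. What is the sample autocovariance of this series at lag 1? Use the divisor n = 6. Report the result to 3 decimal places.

-3.032

Mean ȳ = (70 + 79 + 69 + 73 + 68 + 66)/6 = 70.8333
Σ_{t=1}^{5}(y_t−ȳ)(y_{t+1}−ȳ) = -18.1944
γ_1 = -18.1944 / 6 = -3.032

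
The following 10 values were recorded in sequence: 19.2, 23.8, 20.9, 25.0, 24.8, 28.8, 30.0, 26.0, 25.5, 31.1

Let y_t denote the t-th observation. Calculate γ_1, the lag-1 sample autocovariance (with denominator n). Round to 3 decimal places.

3.596

Mean ȳ = (19.2 + 23.8 + 20.9 + 25.0 + 24.8 + 28.8 + 30.0 + 26.0 + 25.5 + 31.1)/10 = 25.5100
Σ_{t=1}^{9}(y_t−ȳ)(y_{t+1}−ȳ) = 35.9619
γ_1 = 35.9619 / 10 = 3.596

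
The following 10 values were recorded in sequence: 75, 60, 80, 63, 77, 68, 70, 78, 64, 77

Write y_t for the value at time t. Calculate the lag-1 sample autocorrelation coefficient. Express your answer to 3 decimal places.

Mean ȳ = (75 + 60 + 80 + 63 + 77 + 68 + 70 + 78 + 64 + 77)/10 = 71.2000
Numerator Σ_{t=1}^{9}(y_t−ȳ)(y_{t+1}−ȳ) = -374.4400
Denominator Σ(y_t−ȳ)² = 461.6000
r_1 = -374.4400 / 461.6000 = -0.811

-0.811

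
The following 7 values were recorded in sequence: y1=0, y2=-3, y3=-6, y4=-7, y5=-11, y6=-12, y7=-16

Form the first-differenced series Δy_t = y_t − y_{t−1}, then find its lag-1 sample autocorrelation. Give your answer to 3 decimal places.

First differences Δy: -3, -3, -1, -4, -1, -4
Mean of differences = -2.6667
Numerator Σ(Δy_t−Δȳ)(Δy_{t+1}−Δȳ) = -7.1111
Denominator Σ(Δy_t−Δȳ)² = 9.3333
r_1(Δy) = -7.1111 / 9.3333 = -0.762

-0.762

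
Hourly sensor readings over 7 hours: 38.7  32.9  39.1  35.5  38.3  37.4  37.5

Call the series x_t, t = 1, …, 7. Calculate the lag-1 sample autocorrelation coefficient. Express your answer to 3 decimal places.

-0.698

Mean x̄ = (38.7 + 32.9 + 39.1 + 35.5 + 38.3 + 37.4 + 37.5)/7 = 37.0571
Deviations from mean: 1.6429, -4.1571, 2.0429, -1.5571, 1.2429, 0.3429, 0.4429
Σ(x_t−x̄)(x_{t+1}−x̄) = (-6.8296) + (-8.4924) + (-3.1810) + (-1.9353) + (0.4261) + (0.1518) = -19.8604
Denominator Σ(x_t−x̄)² = 28.4371
r_1 = -19.8604 / 28.4371 = -0.698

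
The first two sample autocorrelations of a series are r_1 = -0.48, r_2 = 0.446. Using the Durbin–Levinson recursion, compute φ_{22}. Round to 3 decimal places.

0.280

φ_{22} = (r_2 − r_1²) / (1 − r_1²)
r_1² = (-0.48)² = 0.2304
Numerator = 0.446 − 0.2304 = 0.2156; denominator = 1 − 0.2304 = 0.7696
φ_{22} = 0.2156 / 0.7696 = 0.280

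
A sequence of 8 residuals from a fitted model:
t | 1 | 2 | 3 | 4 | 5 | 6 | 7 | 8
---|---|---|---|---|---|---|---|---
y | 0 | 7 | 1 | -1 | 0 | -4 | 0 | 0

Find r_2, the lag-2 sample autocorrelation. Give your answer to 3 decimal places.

Mean ȳ = (0 + 7 + 1 − 1 + 0 − 4 + 0 + 0)/8 = 0.3750
Deviations from mean: -0.3750, 6.6250, 0.6250, -1.3750, -0.3750, -4.3750, -0.3750, -0.3750
Numerator Σ_{t=1}^{6}(y_t−ȳ)(y_{t+2}−ȳ) = -1.7813
Denominator Σ(y_t−ȳ)² = 65.8750
r_2 = -1.7813 / 65.8750 = -0.027

-0.027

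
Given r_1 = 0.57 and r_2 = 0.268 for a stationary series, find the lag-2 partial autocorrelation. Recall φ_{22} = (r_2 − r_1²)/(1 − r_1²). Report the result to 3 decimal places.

φ_{22} = (r_2 − r_1²) / (1 − r_1²)
r_1² = (0.57)² = 0.3249
Numerator = 0.268 − 0.3249 = -0.0569; denominator = 1 − 0.3249 = 0.6751
φ_{22} = -0.0569 / 0.6751 = -0.084

-0.084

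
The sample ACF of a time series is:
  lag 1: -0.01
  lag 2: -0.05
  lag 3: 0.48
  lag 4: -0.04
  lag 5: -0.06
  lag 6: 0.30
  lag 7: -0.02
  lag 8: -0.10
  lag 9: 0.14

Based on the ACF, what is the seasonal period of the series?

3

The largest autocorrelation is r_3 = 0.48, with a weaker echo at lag 6 (0.30); the remaining lags stay at or below 0.14.
The dominant spike at lag 3 indicates a seasonal period of 3.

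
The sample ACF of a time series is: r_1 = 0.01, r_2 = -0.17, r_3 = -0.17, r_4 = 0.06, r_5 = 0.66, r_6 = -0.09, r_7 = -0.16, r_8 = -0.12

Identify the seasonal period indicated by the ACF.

5

The largest autocorrelation is r_5 = 0.66; the remaining lags stay at or below 0.06.
The dominant spike at lag 5 indicates a seasonal period of 5.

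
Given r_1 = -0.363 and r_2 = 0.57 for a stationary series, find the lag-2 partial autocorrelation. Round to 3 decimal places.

φ_{22} = (r_2 − r_1²) / (1 − r_1²)
r_1² = (-0.363)² = 0.131769
Numerator = 0.57 − 0.1318 = 0.4382; denominator = 1 − 0.1318 = 0.8682
φ_{22} = 0.4382 / 0.8682 = 0.505

0.505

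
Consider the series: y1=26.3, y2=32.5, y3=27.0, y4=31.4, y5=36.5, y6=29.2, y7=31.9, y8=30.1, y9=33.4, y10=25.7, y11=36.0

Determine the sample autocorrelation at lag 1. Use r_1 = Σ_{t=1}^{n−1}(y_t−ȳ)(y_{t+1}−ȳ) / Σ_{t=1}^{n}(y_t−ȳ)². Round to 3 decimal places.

Mean ȳ = (26.3 + 32.5 + 27.0 + 31.4 + 36.5 + 29.2 + 31.9 + 30.1 + 33.4 + 25.7 + 36.0)/11 = 30.9091
Numerator Σ_{t=1}^{10}(y_t−ȳ)(y_{t+1}−ȳ) = -66.2864
Denominator Σ(y_t−ȳ)² = 134.3691
r_1 = -66.2864 / 134.3691 = -0.493

-0.493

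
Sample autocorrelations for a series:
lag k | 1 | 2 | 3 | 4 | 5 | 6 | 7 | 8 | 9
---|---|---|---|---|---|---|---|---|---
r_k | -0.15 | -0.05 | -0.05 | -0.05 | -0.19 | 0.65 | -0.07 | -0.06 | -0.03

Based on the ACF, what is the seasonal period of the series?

6

The largest autocorrelation is r_6 = 0.65; the remaining lags stay at or below -0.03.
The dominant spike at lag 6 indicates a seasonal period of 6.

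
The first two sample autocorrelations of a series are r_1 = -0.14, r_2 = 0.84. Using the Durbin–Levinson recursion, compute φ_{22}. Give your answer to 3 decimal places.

0.837

φ_{22} = (r_2 − r_1²) / (1 − r_1²)
r_1² = (-0.14)² = 0.0196
Numerator = 0.84 − 0.0196 = 0.8204; denominator = 1 − 0.0196 = 0.9804
φ_{22} = 0.8204 / 0.9804 = 0.837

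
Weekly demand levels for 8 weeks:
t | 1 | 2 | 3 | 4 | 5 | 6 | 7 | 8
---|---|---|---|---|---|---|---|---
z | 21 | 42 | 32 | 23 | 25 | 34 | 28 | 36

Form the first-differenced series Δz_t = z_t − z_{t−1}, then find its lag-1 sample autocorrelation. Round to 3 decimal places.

-0.254

First differences Δz: 21, -10, -9, 2, 9, -6, 8
Mean of differences = 2.1429
Numerator Σ(Δz_t−Δz̄)(Δz_{t+1}−Δz̄) = -196.5918
Denominator Σ(Δz_t−Δz̄)² = 774.8571
r_1(Δz) = -196.5918 / 774.8571 = -0.254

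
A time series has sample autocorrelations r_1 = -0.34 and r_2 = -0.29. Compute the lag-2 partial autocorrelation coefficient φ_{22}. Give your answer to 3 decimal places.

φ_{22} = (r_2 − r_1²) / (1 − r_1²)
r_1² = (-0.34)² = 0.1156
Numerator = -0.29 − 0.1156 = -0.4056; denominator = 1 − 0.1156 = 0.8844
φ_{22} = -0.4056 / 0.8844 = -0.459

-0.459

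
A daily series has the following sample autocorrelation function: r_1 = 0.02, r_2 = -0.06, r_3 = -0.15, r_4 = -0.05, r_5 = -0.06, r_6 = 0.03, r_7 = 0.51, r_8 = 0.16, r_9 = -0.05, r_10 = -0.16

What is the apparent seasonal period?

The largest autocorrelation is r_7 = 0.51; the remaining lags stay at or below 0.16.
The dominant spike at lag 7 indicates a seasonal period of 7.

7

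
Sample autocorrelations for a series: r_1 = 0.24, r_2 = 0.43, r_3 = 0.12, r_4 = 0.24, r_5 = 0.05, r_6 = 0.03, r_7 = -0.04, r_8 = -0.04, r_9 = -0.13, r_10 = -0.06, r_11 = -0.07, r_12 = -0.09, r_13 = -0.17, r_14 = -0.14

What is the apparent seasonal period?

The largest autocorrelation is r_2 = 0.43; the remaining lags stay at or below 0.24.
The dominant spike at lag 2 indicates a seasonal period of 2.

2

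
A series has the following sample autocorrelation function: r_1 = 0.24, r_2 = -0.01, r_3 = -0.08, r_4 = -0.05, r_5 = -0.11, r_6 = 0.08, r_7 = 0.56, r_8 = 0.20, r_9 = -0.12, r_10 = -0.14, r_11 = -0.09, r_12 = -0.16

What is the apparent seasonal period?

The largest autocorrelation is r_7 = 0.56; the remaining lags stay at or below 0.24.
The dominant spike at lag 7 indicates a seasonal period of 7.

7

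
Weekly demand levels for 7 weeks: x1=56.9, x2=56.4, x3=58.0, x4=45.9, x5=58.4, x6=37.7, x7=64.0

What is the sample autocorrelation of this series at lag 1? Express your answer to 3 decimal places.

-0.598

Mean x̄ = (56.9 + 56.4 + 58.0 + 45.9 + 58.4 + 37.7 + 64.0)/7 = 53.9000
Deviations from mean: 3.0000, 2.5000, 4.1000, -8.0000, 4.5000, -16.2000, 10.1000
Numerator Σ_{t=1}^{6}(x_t−x̄)(x_{t+1}−x̄) = -287.5700
Denominator Σ(x_t−x̄)² = 480.7600
r_1 = -287.5700 / 480.7600 = -0.598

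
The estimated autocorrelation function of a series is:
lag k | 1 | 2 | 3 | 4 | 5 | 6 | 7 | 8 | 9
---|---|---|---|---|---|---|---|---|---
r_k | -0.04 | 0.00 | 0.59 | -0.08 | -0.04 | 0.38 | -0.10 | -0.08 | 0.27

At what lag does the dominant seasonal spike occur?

3

The largest autocorrelation is r_3 = 0.59, with weaker echoes at lags 6 (0.38) and 9 (0.27); the remaining lags stay at or below 0.00.
The dominant spike at lag 3 indicates a seasonal period of 3.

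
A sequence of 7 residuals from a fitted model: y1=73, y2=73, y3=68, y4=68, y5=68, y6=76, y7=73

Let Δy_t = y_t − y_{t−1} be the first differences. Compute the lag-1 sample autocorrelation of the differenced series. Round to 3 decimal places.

-0.245

First differences Δy: 0, -5, 0, 0, 8, -3
Mean of differences = 0.0000
Numerator Σ(Δy_t−Δȳ)(Δy_{t+1}−Δȳ) = -24.0000
Denominator Σ(Δy_t−Δȳ)² = 98.0000
r_1(Δy) = -24.0000 / 98.0000 = -0.245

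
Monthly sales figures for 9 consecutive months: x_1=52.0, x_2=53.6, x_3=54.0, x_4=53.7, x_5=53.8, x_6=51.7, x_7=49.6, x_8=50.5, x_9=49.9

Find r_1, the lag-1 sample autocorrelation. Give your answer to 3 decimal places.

Mean x̄ = (52.0 + 53.6 + 54.0 + 53.7 + 53.8 + 51.7 + 49.6 + 50.5 + 49.9)/9 = 52.0889
Numerator Σ_{t=1}^{8}(x_t−x̄)(x_{t+1}−x̄) = 16.3243
Denominator Σ(x_t−x̄)² = 25.1289
r_1 = 16.3243 / 25.1289 = 0.650

0.650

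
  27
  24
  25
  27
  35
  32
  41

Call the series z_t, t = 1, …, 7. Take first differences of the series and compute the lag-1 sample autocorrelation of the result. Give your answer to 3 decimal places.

First differences Δz: -3, 1, 2, 8, -3, 9
Mean of differences = 2.3333
Numerator Σ(Δz_t−Δz̄)(Δz_{t+1}−Δz̄) = -60.1111
Denominator Σ(Δz_t−Δz̄)² = 135.3333
r_1(Δz) = -60.1111 / 135.3333 = -0.444

-0.444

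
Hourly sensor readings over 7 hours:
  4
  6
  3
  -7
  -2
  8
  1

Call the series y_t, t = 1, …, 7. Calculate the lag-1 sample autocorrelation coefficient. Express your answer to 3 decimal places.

Mean ȳ = (4 + 6 + 3 − 7 − 2 + 8 + 1)/7 = 1.8571
Numerator Σ_{t=1}^{6}(y_t−ȳ)(y_{t+1}−ȳ) = 8.6939
Denominator Σ(y_t−ȳ)² = 154.8571
r_1 = 8.6939 / 154.8571 = 0.056

0.056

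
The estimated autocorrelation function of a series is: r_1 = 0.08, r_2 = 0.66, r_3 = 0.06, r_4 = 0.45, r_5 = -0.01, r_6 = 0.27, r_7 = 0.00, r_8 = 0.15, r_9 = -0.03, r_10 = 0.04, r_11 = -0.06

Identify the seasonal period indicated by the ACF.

The largest autocorrelation is r_2 = 0.66, with weaker echoes at lags 4 (0.45), 6 (0.27) and 8 (0.15); the remaining lags stay at or below 0.08.
The dominant spike at lag 2 indicates a seasonal period of 2.

2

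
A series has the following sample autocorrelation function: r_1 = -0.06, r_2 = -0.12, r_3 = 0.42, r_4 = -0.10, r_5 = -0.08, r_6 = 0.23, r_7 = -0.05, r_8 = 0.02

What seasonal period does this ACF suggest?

The largest autocorrelation is r_3 = 0.42, with a weaker echo at lag 6 (0.23); the remaining lags stay at or below 0.02.
The dominant spike at lag 3 indicates a seasonal period of 3.

3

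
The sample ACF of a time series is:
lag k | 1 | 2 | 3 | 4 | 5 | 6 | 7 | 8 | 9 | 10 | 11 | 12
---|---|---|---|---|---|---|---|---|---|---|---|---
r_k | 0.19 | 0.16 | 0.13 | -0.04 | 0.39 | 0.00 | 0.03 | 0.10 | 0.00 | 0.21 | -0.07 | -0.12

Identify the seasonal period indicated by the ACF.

The largest autocorrelation is r_5 = 0.39, with a weaker echo at lag 10 (0.21); the remaining lags stay at or below 0.19.
The dominant spike at lag 5 indicates a seasonal period of 5.

5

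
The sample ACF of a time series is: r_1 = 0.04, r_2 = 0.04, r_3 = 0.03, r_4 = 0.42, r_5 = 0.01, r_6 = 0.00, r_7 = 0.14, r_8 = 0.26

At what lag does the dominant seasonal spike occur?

The largest autocorrelation is r_4 = 0.42, with a weaker echo at lag 8 (0.26); the remaining lags stay at or below 0.14.
The dominant spike at lag 4 indicates a seasonal period of 4.

4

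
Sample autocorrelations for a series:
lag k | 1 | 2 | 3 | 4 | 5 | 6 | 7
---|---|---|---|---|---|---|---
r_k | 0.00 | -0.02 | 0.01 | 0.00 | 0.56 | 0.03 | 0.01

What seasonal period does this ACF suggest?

5

The largest autocorrelation is r_5 = 0.56; the remaining lags stay at or below 0.03.
The dominant spike at lag 5 indicates a seasonal period of 5.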